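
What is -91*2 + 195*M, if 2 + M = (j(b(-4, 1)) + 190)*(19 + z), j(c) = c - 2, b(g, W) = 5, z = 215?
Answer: 8806018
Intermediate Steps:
j(c) = -2 + c
M = 45160 (M = -2 + ((-2 + 5) + 190)*(19 + 215) = -2 + (3 + 190)*234 = -2 + 193*234 = -2 + 45162 = 45160)
-91*2 + 195*M = -91*2 + 195*45160 = -182 + 8806200 = 8806018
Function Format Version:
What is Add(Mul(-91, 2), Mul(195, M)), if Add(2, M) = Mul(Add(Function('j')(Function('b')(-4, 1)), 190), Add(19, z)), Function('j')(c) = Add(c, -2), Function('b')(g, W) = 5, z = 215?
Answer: 8806018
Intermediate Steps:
Function('j')(c) = Add(-2, c)
M = 45160 (M = Add(-2, Mul(Add(Add(-2, 5), 190), Add(19, 215))) = Add(-2, Mul(Add(3, 190), 234)) = Add(-2, Mul(193, 234)) = Add(-2, 45162) = 45160)
Add(Mul(-91, 2), Mul(195, M)) = Add(Mul(-91, 2), Mul(195, 45160)) = Add(-182, 8806200) = 8806018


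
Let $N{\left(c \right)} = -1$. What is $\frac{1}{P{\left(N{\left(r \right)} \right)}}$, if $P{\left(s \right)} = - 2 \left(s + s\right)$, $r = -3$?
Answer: $\frac{1}{4} \approx 0.25$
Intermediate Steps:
$P{\left(s \right)} = - 4 s$ ($P{\left(s \right)} = - 2 \cdot 2 s = - 4 s$)
$\frac{1}{P{\left(N{\left(r \right)} \right)}} = \frac{1}{\left(-4\right) \left(-1\right)} = \frac{1}{4}$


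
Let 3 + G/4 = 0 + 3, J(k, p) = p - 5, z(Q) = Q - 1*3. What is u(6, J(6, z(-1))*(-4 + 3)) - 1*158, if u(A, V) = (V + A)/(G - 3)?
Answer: -163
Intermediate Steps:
z(Q) = -3 + Q (z(Q) = Q - 3 = -3 + Q)
J(k, p) = -5 + p
G = 0 (G = -12 + 4*(0 + 3) = -12 + 4*3 = -12 + 12 = 0)
u(A, V) = -A/3 - V/3 (u(A, V) = (V + A)/(0 - 3) = (A + V)/(-3) = (A + V)*(-⅓) = -A/3 - V/3)
u(6, J(6, z(-1))*(-4 + 3)) - 1*158 = (-⅓*6 - (-5 + (-3 - 1))*(-4 + 3)/3) - 1*158 = (-2 - (-5 - 4)*(-1)/3) - 158 = (-2 - (-3)*(-1)) - 158 = (-2 - ⅓*9) - 158 = (-2 - 3) - 158 = -5 - 158 = -163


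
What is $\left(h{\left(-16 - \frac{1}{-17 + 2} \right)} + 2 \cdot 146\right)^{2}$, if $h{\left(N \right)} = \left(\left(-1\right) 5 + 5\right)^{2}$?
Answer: $85264$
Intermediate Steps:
$h{\left(N \right)} = 0$ ($h{\left(N \right)} = \left(-5 + 5\right)^{2} = 0^{2} = 0$)
$\left(h{\left(-16 - \frac{1}{-17 + 2} \right)} + 2 \cdot 146\right)^{2} = \left(0 + 2 \cdot 146\right)^{2} = \left(0 + 292\right)^{2} = 292^{2} = 85264$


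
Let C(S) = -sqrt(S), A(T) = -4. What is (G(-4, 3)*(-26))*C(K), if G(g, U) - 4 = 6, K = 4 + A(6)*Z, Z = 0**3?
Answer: 520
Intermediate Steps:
Z = 0
K = 4 (K = 4 - 4*0 = 4 + 0 = 4)
G(g, U) = 10 (G(g, U) = 4 + 6 = 10)
(G(-4, 3)*(-26))*C(K) = (10*(-26))*(-sqrt(4)) = -(-260)*2 = -260*(-2) = 520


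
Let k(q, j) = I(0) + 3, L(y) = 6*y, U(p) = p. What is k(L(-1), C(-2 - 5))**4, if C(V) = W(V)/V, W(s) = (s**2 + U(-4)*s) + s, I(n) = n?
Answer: 81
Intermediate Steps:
W(s) = s**2 - 3*s (W(s) = (s**2 - 4*s) + s = s**2 - 3*s)
C(V) = -3 + V (C(V) = (V*(-3 + V))/V = -3 + V)
k(q, j) = 3 (k(q, j) = 0 + 3 = 3)
k(L(-1), C(-2 - 5))**4 = 3**4 = 81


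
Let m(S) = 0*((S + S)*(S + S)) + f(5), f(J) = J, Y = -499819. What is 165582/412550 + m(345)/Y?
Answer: 41379483454/103100164225 ≈ 0.40135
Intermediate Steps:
m(S) = 5 (m(S) = 0*((S + S)*(S + S)) + 5 = 0*((2*S)*(2*S)) + 5 = 0*(4*S²) + 5 = 0 + 5 = 5)
165582/412550 + m(345)/Y = 165582/412550 + 5/(-499819) = 165582*(1/412550) + 5*(-1/499819) = 82791/206275 - 5/499819 = 41379483454/103100164225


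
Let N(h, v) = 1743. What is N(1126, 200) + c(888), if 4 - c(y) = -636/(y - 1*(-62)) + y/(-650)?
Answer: 2160059/1235 ≈ 1749.0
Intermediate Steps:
c(y) = 4 + 636/(62 + y) + y/650 (c(y) = 4 - (-636/(y - 1*(-62)) + y/(-650)) = 4 - (-636/(y + 62) + y*(-1/650)) = 4 - (-636/(62 + y) - y/650) = 4 + (636/(62 + y) + y/650) = 4 + 636/(62 + y) + y/650)
N(1126, 200) + c(888) = 1743 + (574600 + 888² + 2662*888)/(650*(62 + 888)) = 1743 + (1/650)*(574600 + 788544 + 2363856)/950 = 1743 + (1/650)*(1/950)*3727000 = 1743 + 7454/1235 = 2160059/1235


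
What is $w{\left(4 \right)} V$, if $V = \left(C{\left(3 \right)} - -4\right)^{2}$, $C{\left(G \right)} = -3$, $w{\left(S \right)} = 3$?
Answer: $3$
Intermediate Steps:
$V = 1$ ($V = \left(-3 - -4\right)^{2} = \left(-3 + 4\right)^{2} = 1^{2} = 1$)
$w{\left(4 \right)} V = 3 \cdot 1 = 3$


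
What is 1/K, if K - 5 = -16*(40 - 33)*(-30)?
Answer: 1/3365 ≈ 0.00029718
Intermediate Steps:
K = 3365 (K = 5 - 16*(40 - 33)*(-30) = 5 - 16*7*(-30) = 5 - 112*(-30) = 5 + 3360 = 3365)
1/K = 1/3365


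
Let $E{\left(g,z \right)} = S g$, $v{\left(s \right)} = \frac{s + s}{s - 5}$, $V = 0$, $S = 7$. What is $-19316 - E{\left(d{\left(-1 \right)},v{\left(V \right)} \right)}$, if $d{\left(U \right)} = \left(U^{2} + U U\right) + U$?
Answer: $-19323$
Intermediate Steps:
$d{\left(U \right)} = U + 2 U^{2}$ ($d{\left(U \right)} = \left(U^{2} + U^{2}\right) + U = 2 U^{2} + U = U + 2 U^{2}$)
$v{\left(s \right)} = \frac{2 s}{-5 + s}$
$E{\left(g,z \right)} = 7 g$
$-19316 - E{\left(d{\left(-1 \right)},v{\left(V \right)} \right)} = -19316 - 7 \left(- (1 + 2 \left(-1\right))\right) = -19316 - 7 \left(- (1 - 2)\right) = -19316 - 7 \left(\left(-1\right) \left(-1\right)\right) = -19316 - 7 \cdot 1 = -19316 - 7 = -19323$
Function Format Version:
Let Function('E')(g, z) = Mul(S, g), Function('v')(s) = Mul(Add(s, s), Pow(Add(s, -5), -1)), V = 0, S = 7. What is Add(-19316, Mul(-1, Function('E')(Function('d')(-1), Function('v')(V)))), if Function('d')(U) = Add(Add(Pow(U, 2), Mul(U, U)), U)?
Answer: -19323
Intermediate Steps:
Function('d')(U) = Add(U, Mul(2, Pow(U, 2))) (Function('d')(U) = Add(Add(Pow(U, 2), Pow(U, 2)), U) = Add(Mul(2, Pow(U, 2)), U) = Add(U, Mul(2, Pow(U, 2))))
Function('v')(s) = Mul(2, s, Pow(Add(-5, s), -1)) (Function('v')(s) = Mul(Mul(2, s), Pow(Add(-5, s), -1)) = Mul(2, s, Pow(Add(-5, s), -1)))
Function('E')(g, z) = Mul(7, g)
Add(-19316, Mul(-1, Function('E')(Function('d')(-1), Function('v')(V)))) = Add(-19316, Mul(-1, Mul(7, Mul(-1, Add(1, Mul(2, -1)))))) = Add(-19316, Mul(-1, Mul(7, Mul(-1, Add(1, -2))))) = Add(-19316, Mul(-1, Mul(7, Mul(-1, -1)))) = Add(-19316, Mul(-1, Mul(7, 1))) = Add(-19316, Mul(-1, 7)) = Add(-19316, -7) = -19323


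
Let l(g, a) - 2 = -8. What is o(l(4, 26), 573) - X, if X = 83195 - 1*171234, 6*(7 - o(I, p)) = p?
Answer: 175901/2 ≈ 87951.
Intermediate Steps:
l(g, a) = -6 (l(g, a) = 2 - 8 = -6)
o(I, p) = 7 - p/6
X = -88039 (X = 83195 - 171234 = -88039)
o(l(4, 26), 573) - X = (7 - 1/6*573) - 1*(-88039) = (7 - 191/2) + 88039 = -177/2 + 88039 = 175901/2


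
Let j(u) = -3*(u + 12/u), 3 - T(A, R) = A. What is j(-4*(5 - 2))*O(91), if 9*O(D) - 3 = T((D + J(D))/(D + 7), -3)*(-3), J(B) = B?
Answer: -13/7 ≈ -1.8571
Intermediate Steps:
T(A, R) = 3 - A
j(u) = -36/u - 3*u
O(D) = -⅔ + 2*D/(3*(7 + D)) (O(D) = ⅓ + ((3 - (D + D)/(D + 7))*(-3))/9 = ⅓ + ((3 - 2*D/(7 + D))*(-3))/9 = ⅓ + (-9 + 6*D/(7 + D))/9 = ⅓ + (-1 + 2*D/(3*(7 + D))) = -⅔ + 2*D/(3*(7 + D)))
j(-4*(5 - 2))*O(91) = (-36*(-1/(4*(5 - 2))) - (-12)*(5 - 2))*(-14/(21 + 3*91)) = (-36/((-4*3)) - (-12)*3)*(-14/(21 + 273)) = (-36/(-12) - 3*(-12))*(-14/294) = (-36*(-1/12) + 36)*(-14*1/294) = (3 + 36)*(-1/21) = 39*(-1/21) = -13/7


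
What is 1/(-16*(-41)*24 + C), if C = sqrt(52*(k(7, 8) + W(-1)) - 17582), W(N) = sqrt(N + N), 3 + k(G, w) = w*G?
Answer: 1/(15744 + sqrt(2)*sqrt(-7413 + 26*I*sqrt(2))) ≈ 6.3511e-5 - 4.912e-7*I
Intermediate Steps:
k(G, w) = -3 + G*w (k(G, w) = -3 + w*G = -3 + G*w)
W(N) = sqrt(2)*sqrt(N) (W(N) = sqrt(2*N) = sqrt(2)*sqrt(N))
C = sqrt(-14826 + 52*I*sqrt(2)) (C = sqrt(52*((-3 + 7*8) + sqrt(2)*sqrt(-1)) - 17582) = sqrt(52*((-3 + 56) + sqrt(2)*I) - 17582) = sqrt(52*(53 + I*sqrt(2)) - 17582) = sqrt((2756 + 52*I*sqrt(2)) - 17582) = sqrt(-14826 + 52*I*sqrt(2)) ≈ 0.302 + 121.76*I)
1/(-16*(-41)*24 + C) = 1/(-16*(-41)*24 + sqrt(-14826 + 52*I*sqrt(2))) = 1/(656*24 + sqrt(-14826 + 52*I*sqrt(2))) = 1/(15744 + sqrt(-14826 + 52*I*sqrt(2)))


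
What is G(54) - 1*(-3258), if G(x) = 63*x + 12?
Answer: 6672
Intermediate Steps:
G(x) = 12 + 63*x
G(54) - 1*(-3258) = (12 + 63*54) - 1*(-3258) = (12 + 3402) + 3258 = 3414 + 3258 = 6672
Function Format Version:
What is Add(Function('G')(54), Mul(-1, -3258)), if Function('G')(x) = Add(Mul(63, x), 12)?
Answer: 6672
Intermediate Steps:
Function('G')(x) = Add(12, Mul(63, x))
Add(Function('G')(54), Mul(-1, -3258)) = Add(Add(12, Mul(63, 54)), Mul(-1, -3258)) = Add(Add(12, 3402), 3258) = Add(3414, 3258) = 6672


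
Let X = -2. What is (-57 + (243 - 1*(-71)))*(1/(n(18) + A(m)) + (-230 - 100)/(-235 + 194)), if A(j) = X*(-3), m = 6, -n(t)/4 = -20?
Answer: 7304197/3526 ≈ 2071.5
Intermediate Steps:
n(t) = 80 (n(t) = -4*(-20) = 80)
A(j) = 6 (A(j) = -2*(-3) = 6)
(-57 + (243 - 1*(-71)))*(1/(n(18) + A(m)) + (-230 - 100)/(-235 + 194)) = (-57 + (243 - 1*(-71)))*(1/(80 + 6) + (-230 - 100)/(-235 + 194)) = (-57 + (243 + 71))*(1/86 - 330/(-41)) = (-57 + 314)*(1/86 - 330*(-1/41)) = 257*(1/86 + 330/41) = 257*(28421/3526) = 7304197/3526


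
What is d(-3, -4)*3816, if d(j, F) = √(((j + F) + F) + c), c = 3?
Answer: 7632*I*√2 ≈ 10793.0*I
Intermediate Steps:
d(j, F) = √(3 + j + 2*F) (d(j, F) = √(((j + F) + F) + 3) = √(((F + j) + F) + 3) = √((j + 2*F) + 3) = √(3 + j + 2*F))
d(-3, -4)*3816 = √(3 - 3 + 2*(-4))*3816 = √(3 - 3 - 8)*3816 = √(-8)*3816 = (2*I*√2)*3816 = 7632*I*√2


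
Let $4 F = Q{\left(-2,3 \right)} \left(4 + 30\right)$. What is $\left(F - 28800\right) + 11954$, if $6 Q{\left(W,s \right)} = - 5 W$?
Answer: $- \frac{100991}{6} \approx -16832.0$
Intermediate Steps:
$Q{\left(W,s \right)} = - \frac{5 W}{6}$ ($Q{\left(W,s \right)} = \frac{\left(-5\right) W}{6} = - \frac{5 W}{6}$)
$F = \frac{85}{6}$ ($F = \frac{\left(- \frac{5}{6}\right) \left(-2\right) \left(4 + 30\right)}{4} = \frac{\frac{5}{3} \cdot 34}{4} = \frac{1}{4} \cdot \frac{170}{3} = \frac{85}{6} \approx 14.167$)
$\left(F - 28800\right) + 11954 = \left(\frac{85}{6} - 28800\right) + 11954 = - \frac{172715}{6} + 11954 = - \frac{100991}{6}$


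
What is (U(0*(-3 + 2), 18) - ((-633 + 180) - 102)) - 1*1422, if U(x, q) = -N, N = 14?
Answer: -881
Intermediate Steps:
U(x, q) = -14 (U(x, q) = -1*14 = -14)
(U(0*(-3 + 2), 18) - ((-633 + 180) - 102)) - 1*1422 = (-14 - ((-633 + 180) - 102)) - 1*1422 = (-14 - (-453 - 102)) - 1422 = (-14 - 1*(-555)) - 1422 = (-14 + 555) - 1422 = 541 - 1422 = -881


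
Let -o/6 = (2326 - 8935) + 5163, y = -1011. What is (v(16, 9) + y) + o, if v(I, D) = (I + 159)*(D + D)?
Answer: 10815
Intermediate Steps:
v(I, D) = 2*D*(159 + I) (v(I, D) = (159 + I)*(2*D) = 2*D*(159 + I))
o = 8676 (o = -6*((2326 - 8935) + 5163) = -6*(-6609 + 5163) = -6*(-1446) = 8676)
(v(16, 9) + y) + o = (2*9*(159 + 16) - 1011) + 8676 = (2*9*175 - 1011) + 8676 = (3150 - 1011) + 8676 = 2139 + 8676 = 10815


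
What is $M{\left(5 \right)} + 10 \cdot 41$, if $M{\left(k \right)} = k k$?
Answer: $435$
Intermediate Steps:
$M{\left(k \right)} = k^{2}$
$M{\left(5 \right)} + 10 \cdot 41 = 5^{2} + 10 \cdot 41 = 25 + 410 = 435$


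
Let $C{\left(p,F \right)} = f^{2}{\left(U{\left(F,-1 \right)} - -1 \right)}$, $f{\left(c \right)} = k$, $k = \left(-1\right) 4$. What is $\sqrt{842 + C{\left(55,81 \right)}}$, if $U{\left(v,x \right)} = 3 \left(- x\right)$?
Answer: $\sqrt{858} \approx 29.292$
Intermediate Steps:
$U{\left(v,x \right)} = - 3 x$
$k = -4$
$f{\left(c \right)} = -4$
$C{\left(p,F \right)} = 16$ ($C{\left(p,F \right)} = \left(-4\right)^{2} = 16$)
$\sqrt{842 + C{\left(55,81 \right)}} = \sqrt{842 + 16} = \sqrt{858}$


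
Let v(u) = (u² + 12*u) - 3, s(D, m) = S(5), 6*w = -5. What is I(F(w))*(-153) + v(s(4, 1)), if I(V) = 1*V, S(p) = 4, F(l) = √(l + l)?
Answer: 61 - 51*I*√15 ≈ 61.0 - 197.52*I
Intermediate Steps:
w = -⅚ (w = (⅙)*(-5) = -⅚ ≈ -0.83333)
F(l) = √2*√l (F(l) = √(2*l) = √2*√l)
I(V) = V
s(D, m) = 4
v(u) = -3 + u² + 12*u
I(F(w))*(-153) + v(s(4, 1)) = (√2*√(-⅚))*(-153) + (-3 + 4² + 12*4) = (√2*(I*√30/6))*(-153) + (-3 + 16 + 48) = (I*√15/3)*(-153) + 61 = -51*I*√15 + 61 = 61 - 51*I*√15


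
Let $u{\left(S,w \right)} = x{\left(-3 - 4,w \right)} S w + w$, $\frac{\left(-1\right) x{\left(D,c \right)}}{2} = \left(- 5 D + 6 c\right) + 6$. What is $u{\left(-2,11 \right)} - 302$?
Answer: $4417$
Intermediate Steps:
$x{\left(D,c \right)} = -12 - 12 c + 10 D$ ($x{\left(D,c \right)} = - 2 \left(\left(- 5 D + 6 c\right) + 6\right) = - 2 \left(6 - 5 D + 6 c\right) = -12 - 12 c + 10 D$)
$u{\left(S,w \right)} = w + S w \left(-82 - 12 w\right)$ ($u{\left(S,w \right)} = \left(-12 - 12 w + 10 \left(-3 - 4\right)\right) S w + w = \left(-12 - 12 w + 10 \left(-7\right)\right) S w + w = \left(-12 - 12 w - 70\right) S w + w = \left(-82 - 12 w\right) S w + w = S \left(-82 - 12 w\right) w + w = S w \left(-82 - 12 w\right) + w = w + S w \left(-82 - 12 w\right)$)
$u{\left(-2,11 \right)} - 302 = 11 \left(1 - -164 - \left(-24\right) 11\right) - 302 = 11 \left(1 + 164 + 264\right) - 302 = 11 \cdot 429 - 302 = 4719 - 302 = 4417$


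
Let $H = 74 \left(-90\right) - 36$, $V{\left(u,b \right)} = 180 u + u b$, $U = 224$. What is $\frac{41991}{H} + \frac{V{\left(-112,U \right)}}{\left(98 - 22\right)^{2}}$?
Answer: $- \frac{11365013}{805752} \approx -14.105$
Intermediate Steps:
$V{\left(u,b \right)} = 180 u + b u$
$H = -6696$ ($H = -6660 - 36 = -6696$)
$\frac{41991}{H} + \frac{V{\left(-112,U \right)}}{\left(98 - 22\right)^{2}} = \frac{41991}{-6696} + \frac{\left(-112\right) \left(180 + 224\right)}{\left(98 - 22\right)^{2}} = 41991 \left(- \frac{1}{6696}\right) + \frac{\left(-112\right) 404}{76^{2}} = - \frac{13997}{2232} - \frac{45248}{5776} = - \frac{13997}{2232} - \frac{2828}{361} = - \frac{11365013}{805752}$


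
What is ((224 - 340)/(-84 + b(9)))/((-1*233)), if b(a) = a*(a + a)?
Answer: 58/9087 ≈ 0.0063827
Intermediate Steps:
b(a) = 2*a² (b(a) = a*(2*a) = 2*a²)
((224 - 340)/(-84 + b(9)))/((-1*233)) = ((224 - 340)/(-84 + 2*9²))/((-1*233)) = -116/(-84 + 2*81)/(-233) = -116/(-84 + 162)*(-1/233) = -116/78*(-1/233) = -116*1/78*(-1/233) = -58/39*(-1/233) = 58/9087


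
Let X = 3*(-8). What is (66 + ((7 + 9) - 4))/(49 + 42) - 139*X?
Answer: 23358/7 ≈ 3336.9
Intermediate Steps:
X = -24
(66 + ((7 + 9) - 4))/(49 + 42) - 139*X = (66 + ((7 + 9) - 4))/(49 + 42) - 139*(-24) = (66 + (16 - 4))/91 + 3336 = (66 + 12)*(1/91) + 3336 = 78*(1/91) + 3336 = 6/7 + 3336 = 23358/7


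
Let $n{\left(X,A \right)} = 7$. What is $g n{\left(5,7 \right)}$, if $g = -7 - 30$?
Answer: $-259$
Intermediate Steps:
$g = -37$ ($g = -7 - 30 = -37$)
$g n{\left(5,7 \right)} = \left(-37\right) 7 = -259$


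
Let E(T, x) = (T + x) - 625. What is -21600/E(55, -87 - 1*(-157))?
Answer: 216/5 ≈ 43.200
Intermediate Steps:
E(T, x) = -625 + T + x
-21600/E(55, -87 - 1*(-157)) = -21600/(-625 + 55 + (-87 - 1*(-157))) = -21600/(-625 + 55 + (-87 + 157)) = -21600/(-625 + 55 + 70) = -21600/(-500) = -21600*(-1/500) = 216/5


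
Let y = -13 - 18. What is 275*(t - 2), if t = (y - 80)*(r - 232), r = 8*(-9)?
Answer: 9279050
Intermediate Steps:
y = -31
r = -72
t = 33744 (t = (-31 - 80)*(-72 - 232) = -111*(-304) = 33744)
275*(t - 2) = 275*(33744 - 2) = 275*33742 = 9279050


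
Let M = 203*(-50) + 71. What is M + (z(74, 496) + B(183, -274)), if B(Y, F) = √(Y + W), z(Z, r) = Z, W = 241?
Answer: -10005 + 2*√106 ≈ -9984.4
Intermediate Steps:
B(Y, F) = √(241 + Y) (B(Y, F) = √(Y + 241) = √(241 + Y))
M = -10079 (M = -10150 + 71 = -10079)
M + (z(74, 496) + B(183, -274)) = -10079 + (74 + √(241 + 183)) = -10079 + (74 + √424) = -10079 + (74 + 2*√106) = -10005 + 2*√106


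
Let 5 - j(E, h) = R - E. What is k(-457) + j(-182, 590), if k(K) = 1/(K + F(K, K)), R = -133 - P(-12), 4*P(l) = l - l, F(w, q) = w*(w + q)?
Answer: -18358603/417241 ≈ -44.000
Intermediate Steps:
F(w, q) = w*(q + w)
P(l) = 0 (P(l) = (l - l)/4 = (¼)*0 = 0)
R = -133 (R = -133 - 1*0 = -133 + 0 = -133)
k(K) = 1/(K + 2*K²) (k(K) = 1/(K + K*(K + K)) = 1/(K + K*(2*K)) = 1/(K + 2*K²))
j(E, h) = 138 + E (j(E, h) = 5 - (-133 - E) = 5 + (133 + E) = 138 + E)
k(-457) + j(-182, 590) = 1/((-457)*(1 + 2*(-457))) + (138 - 182) = -1/(457*(1 - 914)) - 44 = -1/457/(-913) - 44 = -1/457*(-1/913) - 44 = 1/417241 - 44 = -18358603/417241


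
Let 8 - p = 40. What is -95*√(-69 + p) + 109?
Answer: 109 - 95*I*√101 ≈ 109.0 - 954.74*I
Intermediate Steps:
p = -32 (p = 8 - 1*40 = 8 - 40 = -32)
-95*√(-69 + p) + 109 = -95*√(-69 - 32) + 109 = -95*I*√101 + 109 = 109 - 95*I*√101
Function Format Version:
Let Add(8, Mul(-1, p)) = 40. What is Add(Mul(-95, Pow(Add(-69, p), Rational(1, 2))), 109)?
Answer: Add(109, Mul(-95, I, Pow(101, Rational(1, 2)))) ≈ Add(109.00, Mul(-954.74, I))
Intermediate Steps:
p = -32 (p = Add(8, Mul(-1, 40)) = Add(8, -40) = -32)
Add(Mul(-95, Pow(Add(-69, p), Rational(1, 2))), 109) = Add(Mul(-95, Pow(Add(-69, -32), Rational(1, 2))), 109) = Add(Mul(-95, Pow(-101, Rational(1, 2))), 109) = Add(Mul(-95, Mul(I, Pow(101, Rational(1, 2)))), 109) = Add(Mul(-95, I, Pow(101, Rational(1, 2))), 109) = Add(109, Mul(-95, I, Pow(101, Rational(1, 2))))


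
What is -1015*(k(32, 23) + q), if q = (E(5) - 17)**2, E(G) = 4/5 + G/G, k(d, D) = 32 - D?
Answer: -1218203/5 ≈ -2.4364e+5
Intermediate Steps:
E(G) = 9/5 (E(G) = 4*(1/5) + 1 = 4/5 + 1 = 9/5)
q = 5776/25 (q = (9/5 - 17)**2 = (-76/5)**2 = 5776/25 ≈ 231.04)
-1015*(k(32, 23) + q) = -1015*((32 - 1*23) + 5776/25) = -1015*((32 - 23) + 5776/25) = -1015*(9 + 5776/25) = -1015*6001/25 = -1218203/5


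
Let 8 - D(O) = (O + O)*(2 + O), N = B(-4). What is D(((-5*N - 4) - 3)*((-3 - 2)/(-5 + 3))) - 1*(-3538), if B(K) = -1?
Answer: 3516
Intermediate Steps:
N = -1
D(O) = 8 - 2*O*(2 + O) (D(O) = 8 - (O + O)*(2 + O) = 8 - 2*O*(2 + O))
D(((-5*N - 4) - 3)*((-3 - 2)/(-5 + 3))) - 1*(-3538) = (8 - 4*((-5*(-1) - 4) - 3)*(-3 - 2)/(-5 + 3) - 2*(-3 - 2)²*((-5*(-1) - 4) - 3)²/(-5 + 3)²) - 1*(-3538) = (8 - 4*((5 - 4) - 3)*(-5/(-2)) - 2*25*((5 - 4) - 3)²/4) + 3538 = (8 - 4*(1 - 3)*(-5*(-½)) - 2*25*(1 - 3)²/4) + 3538 = (8 - (-8)*5/2 - 2*(-2*5/2)²) + 3538 = (8 - 4*(-5) - 2*(-5)²) + 3538 = (8 + 20 - 2*25) + 3538 = (8 + 20 - 50) + 3538 = -22 + 3538 = 3516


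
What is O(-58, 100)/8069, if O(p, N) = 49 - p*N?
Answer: 5849/8069 ≈ 0.72487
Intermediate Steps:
O(p, N) = 49 - N*p
O(-58, 100)/8069 = (49 - 1*100*(-58))/8069 = (49 + 5800)*(1/8069) = 5849*(1/8069) = 5849/8069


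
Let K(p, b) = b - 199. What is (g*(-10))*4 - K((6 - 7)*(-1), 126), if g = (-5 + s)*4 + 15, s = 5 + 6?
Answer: -1487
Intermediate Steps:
K(p, b) = -199 + b
s = 11
g = 39 (g = (-5 + 11)*4 + 15 = 6*4 + 15 = 24 + 15 = 39)
(g*(-10))*4 - K((6 - 7)*(-1), 126) = (39*(-10))*4 - (-199 + 126) = -390*4 - 1*(-73) = -1560 + 73 = -1487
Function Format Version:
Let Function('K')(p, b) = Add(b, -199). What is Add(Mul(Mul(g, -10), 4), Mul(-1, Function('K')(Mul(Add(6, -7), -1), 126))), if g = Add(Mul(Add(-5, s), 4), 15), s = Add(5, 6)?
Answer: -1487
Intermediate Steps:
Function('K')(p, b) = Add(-199, b)
s = 11
g = 39 (g = Add(Mul(Add(-5, 11), 4), 15) = Add(Mul(6, 4), 15) = Add(24, 15) = 39)
Add(Mul(Mul(g, -10), 4), Mul(-1, Function('K')(Mul(Add(6, -7), -1), 126))) = Add(Mul(Mul(39, -10), 4), Mul(-1, Add(-199, 126))) = Add(Mul(-390, 4), Mul(-1, -73)) = Add(-1560, 73) = -1487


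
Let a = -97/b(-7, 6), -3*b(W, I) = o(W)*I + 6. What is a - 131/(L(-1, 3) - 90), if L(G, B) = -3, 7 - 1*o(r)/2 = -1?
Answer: 13475/3162 ≈ 4.2615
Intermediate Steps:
o(r) = 16 (o(r) = 14 - 2*(-1) = 14 + 2 = 16)
b(W, I) = -2 - 16*I/3 (b(W, I) = -(16*I + 6)/3 = -(6 + 16*I)/3 = -2 - 16*I/3)
a = 97/34 (a = -97/(-2 - 16/3*6) = -97/(-2 - 32) = -97/(-34) = -97*(-1/34) = 97/34 ≈ 2.8529)
a - 131/(L(-1, 3) - 90) = 97/34 - 131/(-3 - 90) = 97/34 - 131/(-93) = 97/34 - 131*(-1/93) = 97/34 + 131/93 = 13475/3162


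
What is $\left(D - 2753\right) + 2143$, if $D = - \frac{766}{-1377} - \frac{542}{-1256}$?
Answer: $- \frac{526646945}{864756} \approx -609.01$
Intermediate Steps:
$D = \frac{854215}{864756}$ ($D = \left(-766\right) \left(- \frac{1}{1377}\right) - - \frac{271}{628} = \frac{766}{1377} + \frac{271}{628} = \frac{854215}{864756} \approx 0.98781$)
$\left(D - 2753\right) + 2143 = \left(\frac{854215}{864756} - 2753\right) + 2143 = - \frac{2379819053}{864756} + 2143 = - \frac{526646945}{864756}$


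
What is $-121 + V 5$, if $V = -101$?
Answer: $-626$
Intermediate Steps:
$-121 + V 5 = -121 - 505 = -626$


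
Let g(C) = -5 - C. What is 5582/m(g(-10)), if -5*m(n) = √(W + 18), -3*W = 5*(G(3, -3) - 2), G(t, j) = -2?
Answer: -13955*√222/37 ≈ -5619.6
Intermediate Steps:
W = 20/3 (W = -5*(-2 - 2)/3 = -5*(-4)/3 = -⅓*(-20) = 20/3 ≈ 6.6667)
m(n) = -√222/15 (m(n) = -√(20/3 + 18)/5 = -√222/15)
5582/m(g(-10)) = 5582/((-√222/15)) = 5582*(-5*√222/74) = -13955*√222/37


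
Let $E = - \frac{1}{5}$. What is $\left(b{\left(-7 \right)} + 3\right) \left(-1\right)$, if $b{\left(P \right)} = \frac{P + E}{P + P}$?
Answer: $- \frac{123}{35} \approx -3.5143$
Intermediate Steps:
$E = - \frac{1}{5}$ ($E = \left(-1\right) \frac{1}{5} = - \frac{1}{5} \approx -0.2$)
$b{\left(P \right)} = \frac{- \frac{1}{5} + P}{2 P}$ ($b{\left(P \right)} = \frac{P - \frac{1}{5}}{P + P} = \frac{- \frac{1}{5} + P}{2 P}$)
$\left(b{\left(-7 \right)} + 3\right) \left(-1\right) = \left(\frac{-1 + 5 \left(-7\right)}{10 \left(-7\right)} + 3\right) \left(-1\right) = \left(\frac{1}{10} \left(- \frac{1}{7}\right) \left(-1 - 35\right) + 3\right) \left(-1\right) = \left(\frac{1}{10} \left(- \frac{1}{7}\right) \left(-36\right) + 3\right) \left(-1\right) = \left(\frac{18}{35} + 3\right) \left(-1\right) = \frac{123}{35} \left(-1\right) = - \frac{123}{35}$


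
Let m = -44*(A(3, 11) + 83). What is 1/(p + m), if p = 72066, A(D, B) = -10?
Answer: 1/68854 ≈ 1.4523e-5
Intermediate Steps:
m = -3212 (m = -44*(-10 + 83) = -44*73 = -3212)
1/(p + m) = 1/(72066 - 3212) = 1/68854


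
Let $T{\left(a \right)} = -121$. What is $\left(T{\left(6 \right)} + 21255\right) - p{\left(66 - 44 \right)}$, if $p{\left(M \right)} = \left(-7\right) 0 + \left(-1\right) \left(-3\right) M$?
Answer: $21068$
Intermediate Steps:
$p{\left(M \right)} = 3 M$ ($p{\left(M \right)} = 0 + 3 M = 3 M$)
$\left(T{\left(6 \right)} + 21255\right) - p{\left(66 - 44 \right)} = \left(-121 + 21255\right) - 3 \left(66 - 44\right) = 21134 - 3 \cdot 22 = 21134 - 66 = 21068$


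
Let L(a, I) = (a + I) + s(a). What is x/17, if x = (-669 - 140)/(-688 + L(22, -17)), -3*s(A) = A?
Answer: 2427/35207 ≈ 0.068935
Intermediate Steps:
s(A) = -A/3
L(a, I) = I + 2*a/3 (L(a, I) = (a + I) - a/3 = (I + a) - a/3 = I + 2*a/3)
x = 2427/2071 (x = (-669 - 140)/(-688 + (-17 + (⅔)*22)) = -809/(-688 + (-17 + 44/3)) = -809/(-688 - 7/3) = -809/(-2071/3) = -809*(-3/2071) = 2427/2071 ≈ 1.1719)
x/17 = (2427/2071)/17 = (2427/2071)*(1/17) = 2427/35207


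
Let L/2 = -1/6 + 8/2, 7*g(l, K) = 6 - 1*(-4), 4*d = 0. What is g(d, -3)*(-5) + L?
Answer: 11/21 ≈ 0.52381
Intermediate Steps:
d = 0 (d = (1/4)*0 = 0)
g(l, K) = 10/7 (g(l, K) = (6 - 1*(-4))/7 = (6 + 4)/7 = (1/7)*10 = 10/7)
L = 23/3 (L = 2*(-1/6 + 8/2) = 2*(-1*1/6 + 8*(1/2)) = 2*(-1/6 + 4) = 2*(23/6) = 23/3 ≈ 7.6667)
g(d, -3)*(-5) + L = (10/7)*(-5) + 23/3 = -50/7 + 23/3 = 11/21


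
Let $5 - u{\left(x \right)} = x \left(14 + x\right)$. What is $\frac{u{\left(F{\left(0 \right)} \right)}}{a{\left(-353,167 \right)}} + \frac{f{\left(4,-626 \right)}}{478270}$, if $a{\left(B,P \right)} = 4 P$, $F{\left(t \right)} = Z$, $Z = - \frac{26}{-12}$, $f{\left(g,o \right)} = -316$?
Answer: $- \frac{262304519}{5750718480} \approx -0.045612$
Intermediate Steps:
$Z = \frac{13}{6}$ ($Z = \left(-26\right) \left(- \frac{1}{12}\right) = \frac{13}{6} \approx 2.1667$)
$F{\left(t \right)} = \frac{13}{6}$
$u{\left(x \right)} = 5 - x \left(14 + x\right)$
$\frac{u{\left(F{\left(0 \right)} \right)}}{a{\left(-353,167 \right)}} + \frac{f{\left(4,-626 \right)}}{478270} = \frac{5 - \left(\frac{13}{6}\right)^{2} - \frac{91}{3}}{4 \cdot 167} - \frac{316}{478270} = \frac{5 - \frac{169}{36} - \frac{91}{3}}{668} - \frac{158}{239135} = \left(5 - \frac{169}{36} - \frac{91}{3}\right) \frac{1}{668} - \frac{158}{239135} = \left(- \frac{1081}{36}\right) \frac{1}{668} - \frac{158}{239135} = - \frac{1081}{24048} - \frac{158}{239135} = - \frac{262304519}{5750718480}$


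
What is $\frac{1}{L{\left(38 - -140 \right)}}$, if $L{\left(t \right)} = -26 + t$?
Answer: $\frac{1}{152} \approx 0.0065789$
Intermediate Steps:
$\frac{1}{L{\left(38 - -140 \right)}} = \frac{1}{-26 + \left(38 - -140\right)} = \frac{1}{-26 + \left(38 + 140\right)} = \frac{1}{-26 + 178} = \frac{1}{152}$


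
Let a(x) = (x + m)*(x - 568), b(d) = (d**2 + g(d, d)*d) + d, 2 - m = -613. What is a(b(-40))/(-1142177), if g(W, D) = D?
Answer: -9784800/1142177 ≈ -8.5668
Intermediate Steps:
m = 615 (m = 2 - 1*(-613) = 2 + 613 = 615)
b(d) = d + 2*d**2 (b(d) = (d**2 + d*d) + d = (d**2 + d**2) + d = 2*d**2 + d = d + 2*d**2)
a(x) = (-568 + x)*(615 + x) (a(x) = (x + 615)*(x - 568) = (615 + x)*(-568 + x) = (-568 + x)*(615 + x))
a(b(-40))/(-1142177) = (-349320 + (-40*(1 + 2*(-40)))**2 + 47*(-40*(1 + 2*(-40))))/(-1142177) = (-349320 + (-40*(1 - 80))**2 + 47*(-40*(1 - 80)))*(-1/1142177) = (-349320 + (-40*(-79))**2 + 47*(-40*(-79)))*(-1/1142177) = (-349320 + 3160**2 + 47*3160)*(-1/1142177) = (-349320 + 9985600 + 148520)*(-1/1142177) = 9784800*(-1/1142177) = -9784800/1142177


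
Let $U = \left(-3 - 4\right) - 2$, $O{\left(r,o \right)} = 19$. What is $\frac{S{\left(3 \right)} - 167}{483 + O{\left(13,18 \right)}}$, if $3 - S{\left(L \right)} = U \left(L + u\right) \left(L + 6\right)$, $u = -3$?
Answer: $- \frac{82}{251} \approx -0.32669$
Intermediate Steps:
$U = -9$ ($U = -7 - 2 = -9$)
$S{\left(L \right)} = 3 + 9 \left(-3 + L\right) \left(6 + L\right)$ ($S{\left(L \right)} = 3 - - 9 \left(L - 3\right) \left(L + 6\right) = 3 - - 9 \left(-3 + L\right) \left(6 + L\right) = 3 + 9 \left(-3 + L\right) \left(6 + L\right)$)
$\frac{S{\left(3 \right)} - 167}{483 + O{\left(13,18 \right)}} = \frac{\left(-159 + 9 \cdot 3^{2} + 27 \cdot 3\right) - 167}{483 + 19} = \frac{\left(-159 + 9 \cdot 9 + 81\right) - 167}{502} = \left(\left(-159 + 81 + 81\right) - 167\right) \frac{1}{502} = \left(3 - 167\right) \frac{1}{502} = \left(-164\right) \frac{1}{502} = - \frac{82}{251}$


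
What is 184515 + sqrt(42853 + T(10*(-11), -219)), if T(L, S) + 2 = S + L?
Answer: 184515 + sqrt(42522) ≈ 1.8472e+5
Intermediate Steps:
T(L, S) = -2 + L + S (T(L, S) = -2 + (S + L) = -2 + (L + S) = -2 + L + S)
184515 + sqrt(42853 + T(10*(-11), -219)) = 184515 + sqrt(42853 + (-2 + 10*(-11) - 219)) = 184515 + sqrt(42853 + (-2 - 110 - 219)) = 184515 + sqrt(42853 - 331) = 184515 + sqrt(42522)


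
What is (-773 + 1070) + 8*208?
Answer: 1961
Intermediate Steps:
(-773 + 1070) + 8*208 = 297 + 1664 = 1961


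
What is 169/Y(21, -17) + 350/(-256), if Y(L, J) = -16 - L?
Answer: -28107/4736 ≈ -5.9348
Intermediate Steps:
169/Y(21, -17) + 350/(-256) = 169/(-16 - 1*21) + 350/(-256) = 169/(-16 - 21) + 350*(-1/256) = 169/(-37) - 175/128 = 169*(-1/37) - 175/128 = -169/37 - 175/128 = -28107/4736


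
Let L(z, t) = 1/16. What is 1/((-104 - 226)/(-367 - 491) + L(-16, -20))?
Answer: 208/93 ≈ 2.2366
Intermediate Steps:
L(z, t) = 1/16
1/((-104 - 226)/(-367 - 491) + L(-16, -20)) = 1/((-104 - 226)/(-367 - 491) + 1/16) = 1/(-330/(-858) + 1/16) = 1/(-330*(-1/858) + 1/16) = 1/(5/13 + 1/16) = 1/(93/208) = 208/93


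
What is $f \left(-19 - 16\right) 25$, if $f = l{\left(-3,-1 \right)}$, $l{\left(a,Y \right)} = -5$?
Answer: $4375$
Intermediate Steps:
$f = -5$
$f \left(-19 - 16\right) 25 = - 5 \left(-19 - 16\right) 25 = \left(-5\right) \left(-35\right) 25 = 175 \cdot 25 = 4375$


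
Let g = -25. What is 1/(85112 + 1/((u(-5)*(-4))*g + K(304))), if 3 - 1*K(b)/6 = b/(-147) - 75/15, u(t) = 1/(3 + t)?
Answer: 510/43407169 ≈ 1.1749e-5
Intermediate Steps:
K(b) = 48 + 2*b/49 (K(b) = 18 - 6*(b/(-147) - 75/15) = 18 - 6*(b*(-1/147) - 75*1/15) = 18 - 6*(-b/147 - 5) = 18 - 6*(-5 - b/147) = 18 + (30 + 2*b/49) = 48 + 2*b/49)
1/(85112 + 1/((u(-5)*(-4))*g + K(304))) = 1/(85112 + 1/((-4/(3 - 5))*(-25) + (48 + (2/49)*304))) = 1/(85112 + 1/((-4/(-2))*(-25) + (48 + 608/49))) = 1/(85112 + 1/(-½*(-4)*(-25) + 2960/49)) = 1/(85112 + 1/(2*(-25) + 2960/49)) = 1/(85112 + 1/(-50 + 2960/49)) = 1/(85112 + 1/(510/49)) = 1/(85112 + 49/510) = 1/(43407169/510) = 510/43407169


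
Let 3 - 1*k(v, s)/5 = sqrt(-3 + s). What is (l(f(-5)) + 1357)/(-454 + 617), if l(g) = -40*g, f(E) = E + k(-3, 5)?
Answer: 957/163 + 200*sqrt(2)/163 ≈ 7.6064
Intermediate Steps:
k(v, s) = 15 - 5*sqrt(-3 + s)
f(E) = 15 + E - 5*sqrt(2) (f(E) = E + (15 - 5*sqrt(-3 + 5)) = E + (15 - 5*sqrt(2)) = 15 + E - 5*sqrt(2))
(l(f(-5)) + 1357)/(-454 + 617) = (-40*(15 - 5 - 5*sqrt(2)) + 1357)/(-454 + 617) = (-40*(10 - 5*sqrt(2)) + 1357)/163 = ((-400 + 200*sqrt(2)) + 1357)*(1/163) = (957 + 200*sqrt(2))*(1/163) = 957/163 + 200*sqrt(2)/163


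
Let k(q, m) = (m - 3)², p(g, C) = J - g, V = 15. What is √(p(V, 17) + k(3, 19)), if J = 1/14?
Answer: 15*√210/14 ≈ 15.526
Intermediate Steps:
J = 1/14 ≈ 0.071429
p(g, C) = 1/14 - g
k(q, m) = (-3 + m)²
√(p(V, 17) + k(3, 19)) = √((1/14 - 1*15) + (-3 + 19)²) = √((1/14 - 15) + 16²) = √(-209/14 + 256) = √(3375/14) = 15*√210/14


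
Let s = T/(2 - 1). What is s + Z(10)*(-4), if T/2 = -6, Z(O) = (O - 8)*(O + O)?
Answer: -172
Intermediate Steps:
Z(O) = 2*O*(-8 + O) (Z(O) = (-8 + O)*(2*O) = 2*O*(-8 + O))
T = -12 (T = 2*(-6) = -12)
s = -12 (s = -12/(2 - 1) = -12/1 = 1*(-12) = -12)
s + Z(10)*(-4) = -12 + (2*10*(-8 + 10))*(-4) = -12 + (2*10*2)*(-4) = -12 + 40*(-4) = -12 - 160 = -172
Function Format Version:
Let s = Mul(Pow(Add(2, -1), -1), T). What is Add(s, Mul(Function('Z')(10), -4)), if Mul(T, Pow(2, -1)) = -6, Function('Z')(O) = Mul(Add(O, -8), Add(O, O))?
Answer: -172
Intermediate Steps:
Function('Z')(O) = Mul(2, O, Add(-8, O)) (Function('Z')(O) = Mul(Add(-8, O), Mul(2, O)) = Mul(2, O, Add(-8, O)))
T = -12 (T = Mul(2, -6) = -12)
s = -12 (s = Mul(Pow(Add(2, -1), -1), -12) = Mul(Pow(1, -1), -12) = Mul(1, -12) = -12)
Add(s, Mul(Function('Z')(10), -4)) = Add(-12, Mul(Mul(2, 10, Add(-8, 10)), -4)) = Add(-12, Mul(Mul(2, 10, 2), -4)) = Add(-12, Mul(40, -4)) = Add(-12, -160) = -172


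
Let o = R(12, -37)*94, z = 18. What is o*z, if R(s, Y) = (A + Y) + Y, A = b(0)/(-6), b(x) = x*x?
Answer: -125208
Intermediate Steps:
b(x) = x**2
A = 0 (A = 0**2/(-6) = 0*(-1/6) = 0)
R(s, Y) = 2*Y (R(s, Y) = (0 + Y) + Y = Y + Y = 2*Y)
o = -6956 (o = (2*(-37))*94 = -74*94 = -6956)
o*z = -6956*18 = -125208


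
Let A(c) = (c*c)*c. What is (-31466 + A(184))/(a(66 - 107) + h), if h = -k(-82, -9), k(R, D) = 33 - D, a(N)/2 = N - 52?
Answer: -3099019/114 ≈ -27184.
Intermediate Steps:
a(N) = -104 + 2*N (a(N) = 2*(N - 52) = 2*(-52 + N) = -104 + 2*N)
A(c) = c**3 (A(c) = c**2*c = c**3)
h = -42 (h = -(33 - 1*(-9)) = -(33 + 9) = -1*42 = -42)
(-31466 + A(184))/(a(66 - 107) + h) = (-31466 + 184**3)/((-104 + 2*(66 - 107)) - 42) = (-31466 + 6229504)/((-104 + 2*(-41)) - 42) = 6198038/((-104 - 82) - 42) = 6198038/(-186 - 42) = 6198038/(-228) = 6198038*(-1/228) = -3099019/114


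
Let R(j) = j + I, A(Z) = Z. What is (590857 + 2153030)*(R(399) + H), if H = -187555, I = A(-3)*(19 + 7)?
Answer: -513748938558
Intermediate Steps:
I = -78 (I = -3*(19 + 7) = -3*26 = -78)
R(j) = -78 + j (R(j) = j - 78 = -78 + j)
(590857 + 2153030)*(R(399) + H) = (590857 + 2153030)*((-78 + 399) - 187555) = 2743887*(321 - 187555) = 2743887*(-187234) = -513748938558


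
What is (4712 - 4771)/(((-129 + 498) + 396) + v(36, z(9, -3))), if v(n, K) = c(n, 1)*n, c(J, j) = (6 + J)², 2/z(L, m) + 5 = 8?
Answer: -59/64269 ≈ -0.00091802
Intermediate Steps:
z(L, m) = ⅔ (z(L, m) = 2/(-5 + 8) = 2/3 = 2*(⅓) = ⅔)
v(n, K) = n*(6 + n)² (v(n, K) = (6 + n)²*n = n*(6 + n)²)
(4712 - 4771)/(((-129 + 498) + 396) + v(36, z(9, -3))) = (4712 - 4771)/(((-129 + 498) + 396) + 36*(6 + 36)²) = -59/((369 + 396) + 36*42²) = -59/(765 + 36*1764) = -59/(765 + 63504) = -59/64269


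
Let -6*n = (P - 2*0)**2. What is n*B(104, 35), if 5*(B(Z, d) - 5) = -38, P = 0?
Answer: 0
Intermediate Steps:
B(Z, d) = -13/5 (B(Z, d) = 5 + (1/5)*(-38) = 5 - 38/5 = -13/5)
n = 0 (n = -(0 - 2*0)**2/6 = -(0 + 0)**2/6 = -1/6*0**2 = -1/6*0 = 0)
n*B(104, 35) = 0*(-13/5) = 0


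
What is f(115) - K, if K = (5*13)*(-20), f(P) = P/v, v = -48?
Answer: 62285/48 ≈ 1297.6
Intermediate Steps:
f(P) = -P/48 (f(P) = P/(-48) = P*(-1/48) = -P/48)
K = -1300 (K = 65*(-20) = -1300)
f(115) - K = -1/48*115 - 1*(-1300) = -115/48 + 1300 = 62285/48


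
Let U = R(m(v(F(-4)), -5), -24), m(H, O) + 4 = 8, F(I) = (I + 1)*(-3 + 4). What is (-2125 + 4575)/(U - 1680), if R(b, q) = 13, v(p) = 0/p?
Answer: -2450/1667 ≈ -1.4697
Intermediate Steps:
F(I) = 1 + I (F(I) = (1 + I)*1 = 1 + I)
v(p) = 0
m(H, O) = 4 (m(H, O) = -4 + 8 = 4)
U = 13
(-2125 + 4575)/(U - 1680) = (-2125 + 4575)/(13 - 1680) = 2450/(-1667) = 2450*(-1/1667) = -2450/1667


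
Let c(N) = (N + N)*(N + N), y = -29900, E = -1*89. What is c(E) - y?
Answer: 61584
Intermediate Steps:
E = -89
c(N) = 4*N² (c(N) = (2*N)*(2*N) = 4*N²)
c(E) - y = 4*(-89)² - 1*(-29900) = 4*7921 + 29900 = 31684 + 29900 = 61584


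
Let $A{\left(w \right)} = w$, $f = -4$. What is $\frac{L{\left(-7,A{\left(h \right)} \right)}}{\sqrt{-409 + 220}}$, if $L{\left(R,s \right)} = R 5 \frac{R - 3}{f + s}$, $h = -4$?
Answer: $\frac{25 i \sqrt{21}}{36} \approx 3.1823 i$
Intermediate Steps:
$L{\left(R,s \right)} = \frac{5 R \left(-3 + R\right)}{-4 + s}$ ($L{\left(R,s \right)} = R 5 \frac{R - 3}{-4 + s} = 5 R \frac{-3 + R}{-4 + s} = \frac{5 R \left(-3 + R\right)}{-4 + s}$)
$\frac{L{\left(-7,A{\left(h \right)} \right)}}{\sqrt{-409 + 220}} = \frac{5 \left(-7\right) \frac{1}{-4 - 4} \left(-3 - 7\right)}{\sqrt{-409 + 220}} = \frac{5 \left(-7\right) \frac{1}{-8} \left(-10\right)}{\sqrt{-189}} = \frac{5 \left(-7\right) \left(- \frac{1}{8}\right) \left(-10\right)}{3 i \sqrt{21}} = - \frac{175 \left(- \frac{i \sqrt{21}}{63}\right)}{4} = \frac{25 i \sqrt{21}}{36}$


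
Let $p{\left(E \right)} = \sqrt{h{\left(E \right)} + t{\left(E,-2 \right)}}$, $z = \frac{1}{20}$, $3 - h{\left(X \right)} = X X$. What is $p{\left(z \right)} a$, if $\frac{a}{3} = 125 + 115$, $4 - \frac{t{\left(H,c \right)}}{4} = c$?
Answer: $36 \sqrt{10799} \approx 3741.1$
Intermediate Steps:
$t{\left(H,c \right)} = 16 - 4 c$
$h{\left(X \right)} = 3 - X^{2}$ ($h{\left(X \right)} = 3 - X X = 3 - X^{2}$)
$z = \frac{1}{20} \approx 0.05$
$p{\left(E \right)} = \sqrt{27 - E^{2}}$ ($p{\left(E \right)} = \sqrt{\left(3 - E^{2}\right) + \left(16 - -8\right)} = \sqrt{\left(3 - E^{2}\right) + \left(16 + 8\right)} = \sqrt{\left(3 - E^{2}\right) + 24} = \sqrt{27 - E^{2}}$)
$a = 720$ ($a = 3 \left(125 + 115\right) = 3 \cdot 240 = 720$)
$p{\left(z \right)} a = \sqrt{27 - \left(\frac{1}{20}\right)^{2}} \cdot 720 = \sqrt{27 - \frac{1}{400}} \cdot 720 = \sqrt{\frac{10799}{400}} \cdot 720 = \frac{\sqrt{10799}}{20} \cdot 720 = 36 \sqrt{10799}$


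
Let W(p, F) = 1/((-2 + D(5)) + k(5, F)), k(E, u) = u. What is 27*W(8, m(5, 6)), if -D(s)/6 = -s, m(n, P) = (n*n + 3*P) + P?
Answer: 27/77 ≈ 0.35065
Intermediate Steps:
m(n, P) = n**2 + 4*P (m(n, P) = (n**2 + 3*P) + P = n**2 + 4*P)
D(s) = 6*s (D(s) = -(-6)*s = 6*s)
W(p, F) = 1/(28 + F) (W(p, F) = 1/((-2 + 6*5) + F) = 1/((-2 + 30) + F) = 1/(28 + F))
27*W(8, m(5, 6)) = 27/(28 + (5**2 + 4*6)) = 27/(28 + (25 + 24)) = 27/(28 + 49) = 27/77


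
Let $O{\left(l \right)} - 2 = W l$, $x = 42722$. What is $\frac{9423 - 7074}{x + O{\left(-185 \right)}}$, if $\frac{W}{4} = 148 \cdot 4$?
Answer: $- \frac{2349}{395356} \approx -0.0059415$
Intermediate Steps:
$W = 2368$ ($W = 4 \cdot 148 \cdot 4 = 4 \cdot 592 = 2368$)
$O{\left(l \right)} = 2 + 2368 l$
$\frac{9423 - 7074}{x + O{\left(-185 \right)}} = \frac{9423 - 7074}{42722 + \left(2 + 2368 \left(-185\right)\right)} = \frac{2349}{42722 + \left(2 - 438080\right)} = \frac{2349}{42722 - 438078} = \frac{2349}{-395356} = 2349 \left(- \frac{1}{395356}\right) = - \frac{2349}{395356}$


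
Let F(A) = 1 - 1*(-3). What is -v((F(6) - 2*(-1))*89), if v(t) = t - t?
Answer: 0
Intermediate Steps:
F(A) = 4 (F(A) = 1 + 3 = 4)
v(t) = 0
-v((F(6) - 2*(-1))*89) = -1*0 = 0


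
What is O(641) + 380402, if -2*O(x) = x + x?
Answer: 379761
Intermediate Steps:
O(x) = -x (O(x) = -(x + x)/2 = -x)
O(641) + 380402 = -1*641 + 380402 = -641 + 380402 = 379761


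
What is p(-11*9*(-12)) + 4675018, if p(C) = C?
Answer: 4676206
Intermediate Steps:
p(-11*9*(-12)) + 4675018 = -11*9*(-12) + 4675018 = -99*(-12) + 4675018 = 1188 + 4675018 = 4676206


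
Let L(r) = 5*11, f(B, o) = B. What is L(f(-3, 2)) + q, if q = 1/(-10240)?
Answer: 563199/10240 ≈ 55.000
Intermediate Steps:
L(r) = 55
q = -1/10240 ≈ -9.7656e-5
L(f(-3, 2)) + q = 55 - 1/10240 = 563199/10240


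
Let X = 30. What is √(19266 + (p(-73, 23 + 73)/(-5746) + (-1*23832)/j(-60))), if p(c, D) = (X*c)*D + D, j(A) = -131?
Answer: 3*√1814570320778/28951 ≈ 139.59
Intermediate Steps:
p(c, D) = D + 30*D*c (p(c, D) = (30*c)*D + D = 30*D*c + D = D + 30*D*c)
√(19266 + (p(-73, 23 + 73)/(-5746) + (-1*23832)/j(-60))) = √(19266 + (((23 + 73)*(1 + 30*(-73)))/(-5746) - 1*23832/(-131))) = √(19266 + ((96*(1 - 2190))*(-1/5746) - 23832*(-1/131))) = √(19266 + ((96*(-2189))*(-1/5746) + 23832/131)) = √(19266 + (-210144*(-1/5746) + 23832/131)) = √(19266 + (105072/2873 + 23832/131)) = √(19266 + 82233768/376363) = √(7333243326/376363) = 3*√1814570320778/28951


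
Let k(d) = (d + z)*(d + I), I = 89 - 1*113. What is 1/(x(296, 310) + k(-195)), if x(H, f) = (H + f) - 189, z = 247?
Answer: -1/10971 ≈ -9.1149e-5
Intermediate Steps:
I = -24 (I = 89 - 113 = -24)
x(H, f) = -189 + H + f
k(d) = (-24 + d)*(247 + d) (k(d) = (d + 247)*(d - 24) = (247 + d)*(-24 + d) = (-24 + d)*(247 + d))
1/(x(296, 310) + k(-195)) = 1/((-189 + 296 + 310) + (-5928 + (-195)**2 + 223*(-195))) = 1/(417 + (-5928 + 38025 - 43485)) = 1/(417 - 11388) = 1/(-10971) = -1/10971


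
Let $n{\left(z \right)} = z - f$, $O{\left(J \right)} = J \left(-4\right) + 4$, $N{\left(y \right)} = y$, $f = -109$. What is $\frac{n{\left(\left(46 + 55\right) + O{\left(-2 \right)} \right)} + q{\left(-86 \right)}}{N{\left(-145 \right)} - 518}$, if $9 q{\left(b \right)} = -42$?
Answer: $- \frac{652}{1989} \approx -0.3278$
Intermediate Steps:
$O{\left(J \right)} = 4 - 4 J$ ($O{\left(J \right)} = - 4 J + 4 = 4 - 4 J$)
$q{\left(b \right)} = - \frac{14}{3}$ ($q{\left(b \right)} = \frac{1}{9} \left(-42\right) = - \frac{14}{3}$)
$n{\left(z \right)} = 109 + z$ ($n{\left(z \right)} = z - -109 = z + 109 = 109 + z$)
$\frac{n{\left(\left(46 + 55\right) + O{\left(-2 \right)} \right)} + q{\left(-86 \right)}}{N{\left(-145 \right)} - 518} = \frac{\left(109 + \left(\left(46 + 55\right) + \left(4 - -8\right)\right)\right) - \frac{14}{3}}{-145 - 518} = \frac{\left(109 + \left(101 + \left(4 + 8\right)\right)\right) - \frac{14}{3}}{-663} = \left(\left(109 + \left(101 + 12\right)\right) - \frac{14}{3}\right) \left(- \frac{1}{663}\right) = \left(\left(109 + 113\right) - \frac{14}{3}\right) \left(- \frac{1}{663}\right) = \left(222 - \frac{14}{3}\right) \left(- \frac{1}{663}\right) = \frac{652}{3} \left(- \frac{1}{663}\right) = - \frac{652}{1989}$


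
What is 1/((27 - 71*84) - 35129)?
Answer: -1/41066 ≈ -2.4351e-5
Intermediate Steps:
1/((27 - 71*84) - 35129) = 1/((27 - 5964) - 35129) = 1/(-5937 - 35129) = 1/(-41066) = -1/41066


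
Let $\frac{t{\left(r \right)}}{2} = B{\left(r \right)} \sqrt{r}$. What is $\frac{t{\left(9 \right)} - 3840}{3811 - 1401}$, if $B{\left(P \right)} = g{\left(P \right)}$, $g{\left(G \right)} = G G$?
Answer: $- \frac{1677}{1205} \approx -1.3917$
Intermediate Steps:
$g{\left(G \right)} = G^{2}$
$B{\left(P \right)} = P^{2}$
$t{\left(r \right)} = 2 r^{\frac{5}{2}}$ ($t{\left(r \right)} = 2 r^{2} \sqrt{r} = 2 r^{\frac{5}{2}}$)
$\frac{t{\left(9 \right)} - 3840}{3811 - 1401} = \frac{2 \cdot 9^{\frac{5}{2}} - 3840}{3811 - 1401} = \frac{2 \cdot 243 - 3840}{2410} = \left(486 - 3840\right) \frac{1}{2410} = \left(-3354\right) \frac{1}{2410} = - \frac{1677}{1205}$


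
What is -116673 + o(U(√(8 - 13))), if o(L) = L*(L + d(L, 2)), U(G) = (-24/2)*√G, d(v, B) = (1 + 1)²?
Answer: -116673 - 48*5^(¼)*√I + 144*I*√5 ≈ -1.1672e+5 + 271.24*I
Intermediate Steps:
d(v, B) = 4 (d(v, B) = 2² = 4)
U(G) = -12*√G (U(G) = (-24*½)*√G = -12*√G)
o(L) = L*(4 + L) (o(L) = L*(L + 4) = L*(4 + L))
-116673 + o(U(√(8 - 13))) = -116673 + (-12*(8 - 13)^(¼))*(4 - 12*(8 - 13)^(¼)) = -116673 + (-12*(-5)^(¼))*(4 - 12*(-5)^(¼)) = -116673 + (-12*5^(¼)*√I)*(4 - 12*5^(¼)*√I) = -116673 - 12*5^(¼)*√I*(4 - 12*5^(¼)*√I)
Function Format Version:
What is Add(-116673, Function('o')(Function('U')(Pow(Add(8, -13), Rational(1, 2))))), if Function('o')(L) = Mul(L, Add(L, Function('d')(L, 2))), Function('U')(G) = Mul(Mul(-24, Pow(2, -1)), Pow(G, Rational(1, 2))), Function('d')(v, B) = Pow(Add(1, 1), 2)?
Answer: Add(-116673, Mul(-48, Pow(5, Rational(1, 4)), Pow(I, Rational(1, 2))), Mul(144, I, Pow(5, Rational(1, 2)))) ≈ Add(-1.1672e+5, Mul(271.24, I))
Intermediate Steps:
Function('d')(v, B) = 4 (Function('d')(v, B) = Pow(2, 2) = 4)
Function('U')(G) = Mul(-12, Pow(G, Rational(1, 2))) (Function('U')(G) = Mul(Mul(-24, Rational(1, 2)), Pow(G, Rational(1, 2))) = Mul(-12, Pow(G, Rational(1, 2))))
Function('o')(L) = Mul(L, Add(4, L)) (Function('o')(L) = Mul(L, Add(L, 4)) = Mul(L, Add(4, L)))
Add(-116673, Function('o')(Function('U')(Pow(Add(8, -13), Rational(1, 2))))) = Add(-116673, Mul(Mul(-12, Pow(Pow(Add(8, -13), Rational(1, 2)), Rational(1, 2))), Add(4, Mul(-12, Pow(Pow(Add(8, -13), Rational(1, 2)), Rational(1, 2)))))) = Add(-116673, Mul(Mul(-12, Pow(Pow(-5, Rational(1, 2)), Rational(1, 2))), Add(4, Mul(-12, Pow(Pow(-5, Rational(1, 2)), Rational(1, 2)))))) = Add(-116673, Mul(Mul(-12, Pow(Mul(I, Pow(5, Rational(1, 2))), Rational(1, 2))), Add(4, Mul(-12, Pow(Mul(I, Pow(5, Rational(1, 2))), Rational(1, 2)))))) = Add(-116673, Mul(Mul(-12, Mul(Pow(5, Rational(1, 4)), Pow(I, Rational(1, 2)))), Add(4, Mul(-12, Mul(Pow(5, Rational(1, 4)), Pow(I, Rational(1, 2))))))) = Add(-116673, Mul(Mul(-12, Pow(5, Rational(1, 4)), Pow(I, Rational(1, 2))), Add(4, Mul(-12, Pow(5, Rational(1, 4)), Pow(I, Rational(1, 2)))))) = Add(-116673, Mul(-12, Pow(5, Rational(1, 4)), Pow(I, Rational(1, 2)), Add(4, Mul(-12, Pow(5, Rational(1, 4)), Pow(I, Rational(1, 2))))))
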